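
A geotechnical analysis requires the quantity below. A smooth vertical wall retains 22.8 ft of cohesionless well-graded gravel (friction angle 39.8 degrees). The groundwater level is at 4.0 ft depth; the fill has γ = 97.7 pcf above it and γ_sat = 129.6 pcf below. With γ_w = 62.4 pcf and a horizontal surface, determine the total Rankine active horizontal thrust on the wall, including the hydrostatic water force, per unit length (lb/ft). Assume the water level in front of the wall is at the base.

K_a = tan²(45° − φ/2) = 0.2194.
γ' = 129.6 − 62.4 = 67.20 pcf. Depth below WT = 18.8 ft.
σ'_h at WT = K_a γ d_w = 85.75 psf; at base = 85.75 + K_a γ' × 18.8 = 363.0 psf.
P₁ (0–4.0 ft) = ½×85.75×4.0 = 171.5. P₂ (4.0–22.8 ft) = ½(85.75+363.0)×18.8 = 4218.
P_w = ½ γ_w h₂² = 0.5×62.4×18.8² = 11030. Total = 171.5+4218+11030 = 15420 lb/ft.

15400 lb/ft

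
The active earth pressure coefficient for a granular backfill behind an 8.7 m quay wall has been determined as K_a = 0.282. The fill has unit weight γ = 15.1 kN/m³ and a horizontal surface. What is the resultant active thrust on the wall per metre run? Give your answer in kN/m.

161 kN/m

P = ½ K_a γ H² = 0.5 × 0.282 × 15.1 × 8.7² = 161.2 kN/m.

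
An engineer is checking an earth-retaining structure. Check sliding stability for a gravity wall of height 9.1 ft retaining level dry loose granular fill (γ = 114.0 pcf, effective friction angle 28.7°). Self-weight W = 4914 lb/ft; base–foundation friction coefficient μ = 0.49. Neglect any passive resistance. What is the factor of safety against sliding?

K_a = tan²(45° − 28.7°/2) = 0.3511.
P_a = ½K_aγH² = 0.5×0.3511×114.0×9.1² = 1657 lb/ft, acting at H/3 = 3.033 ft above the base.
FS_sliding = μW / P_a = 0.49×4914 / 1657 = 1.453.

1.45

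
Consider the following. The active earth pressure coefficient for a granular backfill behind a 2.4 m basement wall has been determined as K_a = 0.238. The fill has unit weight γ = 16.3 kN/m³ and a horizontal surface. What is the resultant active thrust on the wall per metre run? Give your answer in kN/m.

P = ½ K_a γ H² = 0.5 × 0.238 × 16.3 × 2.4² = 11.17 kN/m.

11.2 kN/m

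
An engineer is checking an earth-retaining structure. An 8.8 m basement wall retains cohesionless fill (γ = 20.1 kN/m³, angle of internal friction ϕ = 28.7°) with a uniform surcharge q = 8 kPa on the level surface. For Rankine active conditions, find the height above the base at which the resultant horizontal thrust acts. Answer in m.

K_a = 0.3511.
Triangular part P₁ = ½K_aγH² = 273.3 at H/3 = 2.933 m; rectangular part P₂ = K_a q H = 24.72 at H/2 = 4.400 m.
ȳ = (P₁·2.933 + P₂·4.400)/(P₁+P₂) = 3.055 m.

3.05 m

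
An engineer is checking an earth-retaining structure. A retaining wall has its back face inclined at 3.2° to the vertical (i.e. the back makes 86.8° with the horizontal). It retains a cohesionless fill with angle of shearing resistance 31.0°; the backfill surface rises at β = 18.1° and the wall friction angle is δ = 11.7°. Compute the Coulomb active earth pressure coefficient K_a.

0.413

K_a = sin²(α+φ) / [sin²α · sin(α−δ) · (1 + √{sin(φ+δ)sin(φ−β) / (sin(α−δ)sin(α+β))})²].
With α = 86.8°, φ = 31.0°, δ = 11.7°, β = 18.1°: K_a = 0.4129.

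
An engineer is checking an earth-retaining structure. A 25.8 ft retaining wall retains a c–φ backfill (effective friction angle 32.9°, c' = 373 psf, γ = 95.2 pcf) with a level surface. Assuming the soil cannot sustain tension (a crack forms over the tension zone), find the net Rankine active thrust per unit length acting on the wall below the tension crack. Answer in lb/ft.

K_a = 0.2960; √K_a = 0.5441.
Tension-crack depth z_c = 2c/(γ√K_a) = 2×373/(95.2×0.5441) = 14.40 ft.
σ_a at base = K_a γ H − 2c√K_a = 0.2960×95.2×25.8 − 2×373×0.5441 = 321.2 psf.
P_a = ½ × 321.2 × (H − z_c) = 0.5×321.2×11.40 = 1831 lb/ft.

1830 lb/ft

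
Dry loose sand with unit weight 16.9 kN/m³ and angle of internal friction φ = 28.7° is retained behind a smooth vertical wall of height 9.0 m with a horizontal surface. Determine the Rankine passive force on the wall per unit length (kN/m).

1950 kN/m

K_p = tan²(45° + φ/2) = 2.848.
P_p = ½ K_p γ H² = 0.5 × 2.848 × 16.9 × 9.0² = 1949 kN/m.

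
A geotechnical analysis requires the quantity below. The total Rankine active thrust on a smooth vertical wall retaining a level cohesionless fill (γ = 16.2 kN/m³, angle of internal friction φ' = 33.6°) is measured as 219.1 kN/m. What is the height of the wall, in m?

K_a = 0.2875. P_a = ½ K_a γ H² ⇒ H = √(2P_a/(K_a γ)).
H = √(2×219.1/(0.2875×16.2)) = 9.700 m.

9.70 m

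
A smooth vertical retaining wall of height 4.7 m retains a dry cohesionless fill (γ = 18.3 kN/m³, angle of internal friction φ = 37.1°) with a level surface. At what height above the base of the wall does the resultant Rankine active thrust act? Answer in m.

1.57 m

K_a = 0.2475.
The pressure distribution is triangular, so the resultant acts at H/3 above the base = 4.7/3 = 1.567 m.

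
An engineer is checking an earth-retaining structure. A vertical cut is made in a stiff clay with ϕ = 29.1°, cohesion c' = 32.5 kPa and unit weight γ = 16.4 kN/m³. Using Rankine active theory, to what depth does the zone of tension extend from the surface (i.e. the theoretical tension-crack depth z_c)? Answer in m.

6.74 m

K_a = tan²(45° − 29.1°/2) = 0.3456; √K_a = 0.5879.
The active pressure is zero where K_a γ z = 2c√K_a, so z_c = 2c/(γ√K_a) = 2×32.5/(16.4×0.5879) = 6.742 m.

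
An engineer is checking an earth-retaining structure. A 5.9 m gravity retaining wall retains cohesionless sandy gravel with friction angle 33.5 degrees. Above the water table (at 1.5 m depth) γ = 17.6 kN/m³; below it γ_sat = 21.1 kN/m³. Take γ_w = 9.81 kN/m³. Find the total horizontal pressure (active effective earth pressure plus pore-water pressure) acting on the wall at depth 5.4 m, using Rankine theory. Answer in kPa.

K_a = (1 − sin φ)/(1 + sin φ) = 0.2887.
γ' = 21.1 − 9.81 = 11.29 kN/m³.
Effective vertical stress at 5.4 m: σ'_v = 17.6×1.5 + 11.29×3.90 = 70.43 kPa.
σ'_h = K_a σ'_v = 0.2887 × 70.43 = 20.33 kPa; u = γ_w × 3.90 = 38.26 kPa.
Total σ_h = 20.33 + 38.26 = 58.59 kPa.

58.6 kPa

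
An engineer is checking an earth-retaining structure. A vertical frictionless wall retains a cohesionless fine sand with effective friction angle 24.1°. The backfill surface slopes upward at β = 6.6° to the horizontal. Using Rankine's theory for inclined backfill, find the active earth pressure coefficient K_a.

K_a = cos β · (cos β − √(cos²β − cos²φ)) / (cos β + √(cos²β − cos²φ)).
cos β = 0.9934, cos φ = 0.9128, √(cos²β − cos²φ) = 0.3918.
K_a = 0.9934 × (0.9934 − 0.3918)/(0.9934 + 0.3918) = 0.4314.

0.431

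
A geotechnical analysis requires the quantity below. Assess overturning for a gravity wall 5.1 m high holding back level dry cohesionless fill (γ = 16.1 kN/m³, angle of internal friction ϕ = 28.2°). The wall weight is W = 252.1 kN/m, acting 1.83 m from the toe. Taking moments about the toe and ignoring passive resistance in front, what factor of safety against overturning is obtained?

3.62

K_a = tan²(45° − 28.2°/2) = 0.3582.
P_a = ½K_aγH² = 0.5×0.3582×16.1×5.1² = 75.00 kN/m, acting at H/3 = 1.700 m above the base.
Overturning moment M_o = P_a × H/3 = 75.00 × 1.700 = 127.5.
Resisting moment M_r = W × 1.83 = 252.1 × 1.83 = 461.3.
FS_overturning = M_r/M_o = 461.3/127.5 = 3.618.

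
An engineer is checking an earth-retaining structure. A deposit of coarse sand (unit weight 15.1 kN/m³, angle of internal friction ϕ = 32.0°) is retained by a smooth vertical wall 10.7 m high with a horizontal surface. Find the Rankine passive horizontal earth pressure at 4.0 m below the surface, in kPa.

197 kPa

K_p = (1 + sin φ)/(1 − sin φ) = 3.255.
σ_h = K_p γ z = 3.255 × 15.1 × 4.0 = 196.6 kPa.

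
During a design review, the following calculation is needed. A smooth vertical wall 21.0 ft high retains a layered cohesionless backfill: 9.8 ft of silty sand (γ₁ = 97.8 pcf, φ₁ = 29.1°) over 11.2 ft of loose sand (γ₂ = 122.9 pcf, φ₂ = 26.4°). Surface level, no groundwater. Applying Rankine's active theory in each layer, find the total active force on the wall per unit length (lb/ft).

K_a1 = tan²(45°−29.1°/2) = 0.3456; K_a2 = tan²(45°−26.4°/2) = 0.3844.
Layer 1: σ at base = K_a1 γ₁ h₁ = 331.2 psf; P₁ = ½×331.2×9.8 = 1623.
Layer 2: σ_v at top = γ₁h₁ = 958.4; σ_h top = K_a2×958.4 = 368.5; σ_h base = K_a2×(958.4+122.9×11.2) = 897.6.
P₂ = ½(368.5+897.6)×11.2 = 7090. Total P_a = 1623+7090 = 8713 lb/ft.

8710 lb/ft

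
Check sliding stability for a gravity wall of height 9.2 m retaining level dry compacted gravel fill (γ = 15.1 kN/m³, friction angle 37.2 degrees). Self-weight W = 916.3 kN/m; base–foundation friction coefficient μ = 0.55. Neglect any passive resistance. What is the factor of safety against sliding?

K_a = tan²(45° − 37.2°/2) = 0.2464.
P_a = ½K_aγH² = 0.5×0.2464×15.1×9.2² = 157.5 kN/m, acting at H/3 = 3.067 m above the base.
FS_sliding = μW / P_a = 0.55×916.3 / 157.5 = 3.200.

3.20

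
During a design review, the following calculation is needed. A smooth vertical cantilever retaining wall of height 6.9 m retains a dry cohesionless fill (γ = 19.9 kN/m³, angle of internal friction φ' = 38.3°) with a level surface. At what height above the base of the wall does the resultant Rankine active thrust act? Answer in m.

K_a = 0.2347.
The pressure distribution is triangular, so the resultant acts at H/3 above the base = 6.9/3 = 2.300 m.

2.30 m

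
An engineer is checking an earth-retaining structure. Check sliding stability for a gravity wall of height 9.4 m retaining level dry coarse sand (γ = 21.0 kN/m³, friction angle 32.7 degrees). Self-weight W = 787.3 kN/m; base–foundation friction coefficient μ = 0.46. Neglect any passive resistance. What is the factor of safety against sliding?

1.31

K_a = tan²(45° − 32.7°/2) = 0.2985.
P_a = ½K_aγH² = 0.5×0.2985×21.0×9.4² = 276.9 kN/m, acting at H/3 = 3.133 m above the base.
FS_sliding = μW / P_a = 0.46×787.3 / 276.9 = 1.308.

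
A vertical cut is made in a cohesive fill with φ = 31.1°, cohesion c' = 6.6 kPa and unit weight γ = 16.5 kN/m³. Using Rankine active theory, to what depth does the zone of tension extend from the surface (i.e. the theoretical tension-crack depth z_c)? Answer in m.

K_a = tan²(45° − 31.1°/2) = 0.3188; √K_a = 0.5646.
The active pressure is zero where K_a γ z = 2c√K_a, so z_c = 2c/(γ√K_a) = 2×6.6/(16.5×0.5646) = 1.417 m.

1.42 m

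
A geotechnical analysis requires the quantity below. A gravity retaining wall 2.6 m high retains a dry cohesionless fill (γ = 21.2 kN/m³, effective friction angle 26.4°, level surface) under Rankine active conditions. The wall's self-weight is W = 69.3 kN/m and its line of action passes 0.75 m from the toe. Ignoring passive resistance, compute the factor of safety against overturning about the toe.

K_a = tan²(45° − 26.4°/2) = 0.3844.
P_a = ½K_aγH² = 0.5×0.3844×21.2×2.6² = 27.55 kN/m, acting at H/3 = 0.8667 m above the base.
Overturning moment M_o = P_a × H/3 = 27.55 × 0.8667 = 23.87.
Resisting moment M_r = W × 0.75 = 69.3 × 0.75 = 51.97.
FS_overturning = M_r/M_o = 51.97/23.87 = 2.177.

2.18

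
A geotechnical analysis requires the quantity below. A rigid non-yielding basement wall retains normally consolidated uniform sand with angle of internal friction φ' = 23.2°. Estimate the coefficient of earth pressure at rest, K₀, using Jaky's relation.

0.606

K₀ = 1 − sin φ' = 1 − sin 23.2° = 0.6061.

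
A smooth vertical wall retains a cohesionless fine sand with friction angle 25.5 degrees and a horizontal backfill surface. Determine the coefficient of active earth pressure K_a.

0.398

K_a = tan²(45° − φ/2) = tan²(32.25°) = 0.3981.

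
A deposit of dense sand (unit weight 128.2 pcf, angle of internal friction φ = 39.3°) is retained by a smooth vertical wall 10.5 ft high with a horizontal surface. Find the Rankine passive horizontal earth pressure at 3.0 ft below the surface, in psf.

K_p = (1 + sin φ)/(1 − sin φ) = 4.455.
σ_h = K_p γ z = 4.455 × 128.2 × 3.0 = 1713 psf.

1710 psf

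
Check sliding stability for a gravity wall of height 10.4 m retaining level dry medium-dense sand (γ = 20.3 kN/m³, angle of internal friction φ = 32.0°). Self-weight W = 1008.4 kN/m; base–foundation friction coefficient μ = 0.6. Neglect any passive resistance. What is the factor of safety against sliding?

1.79

K_a = tan²(45° − 32.0°/2) = 0.3073.
P_a = ½K_aγH² = 0.5×0.3073×20.3×10.4² = 337.3 kN/m, acting at H/3 = 3.467 m above the base.
FS_sliding = μW / P_a = 0.6×1008.4 / 337.3 = 1.794.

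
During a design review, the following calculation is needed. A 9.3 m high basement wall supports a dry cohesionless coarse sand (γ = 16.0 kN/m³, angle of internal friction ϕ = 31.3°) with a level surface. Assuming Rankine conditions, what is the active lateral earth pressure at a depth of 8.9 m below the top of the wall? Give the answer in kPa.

K_a = (1 − sin φ)/(1 + sin φ) = 0.3162.
σ_h = K_a γ z = 0.3162 × 16.0 × 8.9 = 45.03 kPa.

45.0 kPa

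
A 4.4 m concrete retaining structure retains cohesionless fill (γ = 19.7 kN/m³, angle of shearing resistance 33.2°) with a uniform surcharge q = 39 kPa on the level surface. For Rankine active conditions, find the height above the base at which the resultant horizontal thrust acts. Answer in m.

K_a = 0.2924.
Triangular part P₁ = ½K_aγH² = 55.75 at H/3 = 1.467 m; rectangular part P₂ = K_a q H = 50.17 at H/2 = 2.200 m.
ȳ = (P₁·1.467 + P₂·2.200)/(P₁+P₂) = 1.814 m.

1.81 m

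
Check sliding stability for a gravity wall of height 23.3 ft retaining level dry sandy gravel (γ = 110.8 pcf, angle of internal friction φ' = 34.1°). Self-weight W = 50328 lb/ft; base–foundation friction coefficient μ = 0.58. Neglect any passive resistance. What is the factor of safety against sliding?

K_a = tan²(45° − 34.1°/2) = 0.2815.
P_a = ½K_aγH² = 0.5×0.2815×110.8×23.3² = 8467 lb/ft, acting at H/3 = 7.767 ft above the base.
FS_sliding = μW / P_a = 0.58×50328 / 8467 = 3.447.

3.45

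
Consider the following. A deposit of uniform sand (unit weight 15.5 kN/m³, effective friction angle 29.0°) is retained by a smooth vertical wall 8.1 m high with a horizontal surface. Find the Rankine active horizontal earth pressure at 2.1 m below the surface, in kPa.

K_a = (1 − sin φ)/(1 + sin φ) = 0.3470.
σ_h = K_a γ z = 0.3470 × 15.5 × 2.1 = 11.29 kPa.

11.3 kPa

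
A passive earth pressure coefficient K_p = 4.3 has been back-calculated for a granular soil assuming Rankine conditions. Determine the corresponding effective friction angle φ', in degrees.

38.5°

K_p = (1+sin φ)/(1−sin φ) ⇒ sin φ = (K_p − 1)/(K_p + 1) = 0.6226.
φ = arcsin(0.6226) = 38.51°.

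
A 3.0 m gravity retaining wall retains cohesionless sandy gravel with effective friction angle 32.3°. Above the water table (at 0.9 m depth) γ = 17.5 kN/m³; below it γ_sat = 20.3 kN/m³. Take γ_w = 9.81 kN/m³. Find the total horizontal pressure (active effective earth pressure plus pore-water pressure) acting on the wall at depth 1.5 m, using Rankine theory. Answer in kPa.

K_a = (1 − sin φ)/(1 + sin φ) = 0.3035.
γ' = 20.3 − 9.81 = 10.49 kN/m³.
Effective vertical stress at 1.5 m: σ'_v = 17.5×0.9 + 10.49×0.600 = 22.04 kPa.
σ'_h = K_a σ'_v = 0.3035 × 22.04 = 6.690 kPa; u = γ_w × 0.600 = 5.886 kPa.
Total σ_h = 6.690 + 5.886 = 12.58 kPa.

12.6 kPa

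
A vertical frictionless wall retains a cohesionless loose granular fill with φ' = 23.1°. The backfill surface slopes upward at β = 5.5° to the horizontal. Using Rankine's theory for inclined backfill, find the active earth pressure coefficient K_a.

0.445

K_a = cos β · (cos β − √(cos²β − cos²φ)) / (cos β + √(cos²β − cos²φ)).
cos β = 0.9954, cos φ = 0.9198, √(cos²β − cos²φ) = 0.3804.
K_a = 0.9954 × (0.9954 − 0.3804)/(0.9954 + 0.3804) = 0.4449.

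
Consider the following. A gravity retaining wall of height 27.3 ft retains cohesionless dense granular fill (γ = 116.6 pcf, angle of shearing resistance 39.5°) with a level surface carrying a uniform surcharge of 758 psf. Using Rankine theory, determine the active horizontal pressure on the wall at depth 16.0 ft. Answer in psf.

K_a = (1 − sin φ)/(1 + sin φ) = 0.2224.
σ_v = γz + q = 116.6 × 16.0 + 758 = 2624 psf.
σ_h = K_a σ_v = 0.2224 × 2624 = 583.6 psf.

584 psf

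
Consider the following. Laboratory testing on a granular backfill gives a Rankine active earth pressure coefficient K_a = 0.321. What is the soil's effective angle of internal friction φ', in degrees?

30.9°

K_a = tan²(45° − φ/2) ⇒ 45° − φ/2 = arctan(√0.321) = 29.53°.
φ = 2(45° − 29.53°) = 30.93°.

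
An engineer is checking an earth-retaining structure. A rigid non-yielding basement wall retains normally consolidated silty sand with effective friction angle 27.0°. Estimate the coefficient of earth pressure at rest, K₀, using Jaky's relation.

0.546

K₀ = 1 − sin φ' = 1 − sin 27.0° = 0.5460.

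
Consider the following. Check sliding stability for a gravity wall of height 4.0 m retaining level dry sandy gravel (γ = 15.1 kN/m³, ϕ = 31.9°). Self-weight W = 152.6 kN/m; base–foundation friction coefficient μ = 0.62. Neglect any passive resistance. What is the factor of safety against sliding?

2.54

K_a = tan²(45° − 31.9°/2) = 0.3085.
P_a = ½K_aγH² = 0.5×0.3085×15.1×4.0² = 37.27 kN/m, acting at H/3 = 1.333 m above the base.
FS_sliding = μW / P_a = 0.62×152.6 / 37.27 = 2.539.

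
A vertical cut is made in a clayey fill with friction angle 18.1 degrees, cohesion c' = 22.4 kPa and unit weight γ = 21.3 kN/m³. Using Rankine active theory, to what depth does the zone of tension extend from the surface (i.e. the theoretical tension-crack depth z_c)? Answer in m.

2.90 m

K_a = tan²(45° − 18.1°/2) = 0.5259; √K_a = 0.7252.
The active pressure is zero where K_a γ z = 2c√K_a, so z_c = 2c/(γ√K_a) = 2×22.4/(21.3×0.7252) = 2.900 m.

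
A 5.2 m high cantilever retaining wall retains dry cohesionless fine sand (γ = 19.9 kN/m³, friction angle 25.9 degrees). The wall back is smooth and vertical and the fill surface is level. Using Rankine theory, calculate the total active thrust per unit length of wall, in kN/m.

105 kN/m

K_a = tan²(45° − φ/2) = 0.3920.
P_a = ½ K_a γ H² = 0.5 × 0.3920 × 19.9 × 5.2² = 105.5 kN/m.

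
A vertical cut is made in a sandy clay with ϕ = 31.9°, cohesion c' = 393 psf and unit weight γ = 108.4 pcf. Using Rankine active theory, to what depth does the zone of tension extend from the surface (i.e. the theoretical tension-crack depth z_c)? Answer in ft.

K_a = tan²(45° − 31.9°/2) = 0.3085; √K_a = 0.5555.
The active pressure is zero where K_a γ z = 2c√K_a, so z_c = 2c/(γ√K_a) = 2×393/(108.4×0.5555) = 13.05 ft.

13.1 ft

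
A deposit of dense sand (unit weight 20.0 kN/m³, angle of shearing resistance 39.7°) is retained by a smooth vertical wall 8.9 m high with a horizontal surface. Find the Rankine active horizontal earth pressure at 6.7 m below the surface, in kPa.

K_a = (1 − sin φ)/(1 + sin φ) = 0.2204.
σ_h = K_a γ z = 0.2204 × 20.0 × 6.7 = 29.54 kPa.

29.5 kPa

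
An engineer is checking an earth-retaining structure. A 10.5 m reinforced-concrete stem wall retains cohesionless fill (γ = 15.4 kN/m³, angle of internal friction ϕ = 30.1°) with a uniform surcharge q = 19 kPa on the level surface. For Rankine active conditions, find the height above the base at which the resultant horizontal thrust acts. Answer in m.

3.83 m

K_a = 0.3320.
Triangular part P₁ = ½K_aγH² = 281.8 at H/3 = 3.500 m; rectangular part P₂ = K_a q H = 66.23 at H/2 = 5.250 m.
ȳ = (P₁·3.500 + P₂·5.250)/(P₁+P₂) = 3.833 m.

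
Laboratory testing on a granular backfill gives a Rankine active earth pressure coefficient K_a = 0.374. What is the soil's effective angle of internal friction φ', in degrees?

27.1°

K_a = tan²(45° − φ/2) ⇒ 45° − φ/2 = arctan(√0.374) = 31.45°.
φ = 2(45° − 31.45°) = 27.10°.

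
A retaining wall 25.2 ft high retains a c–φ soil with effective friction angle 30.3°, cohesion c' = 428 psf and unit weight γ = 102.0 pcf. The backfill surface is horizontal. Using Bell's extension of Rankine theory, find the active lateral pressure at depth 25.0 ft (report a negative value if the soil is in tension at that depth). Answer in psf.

349 psf

K_a = (1 − sin φ)/(1 + sin φ) = 0.3293.
σ_a = K_a γ z − 2c√K_a = 0.3293×102.0×25.0 − 2×428×0.5739 = 348.5 psf.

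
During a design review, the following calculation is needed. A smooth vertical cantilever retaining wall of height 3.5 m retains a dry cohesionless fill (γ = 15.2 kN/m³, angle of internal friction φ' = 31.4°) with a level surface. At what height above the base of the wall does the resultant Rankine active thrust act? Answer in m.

K_a = 0.3149.
The pressure distribution is triangular, so the resultant acts at H/3 above the base = 3.5/3 = 1.167 m.

1.17 m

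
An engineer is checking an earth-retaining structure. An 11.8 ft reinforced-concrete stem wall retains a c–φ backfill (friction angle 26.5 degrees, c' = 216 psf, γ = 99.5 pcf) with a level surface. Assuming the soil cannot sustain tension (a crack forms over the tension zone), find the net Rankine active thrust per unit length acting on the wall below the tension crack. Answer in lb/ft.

K_a = 0.3829; √K_a = 0.6188.
Tension-crack depth z_c = 2c/(γ√K_a) = 2×216/(99.5×0.6188) = 7.016 ft.
σ_a at base = K_a γ H − 2c√K_a = 0.3829×99.5×11.8 − 2×216×0.6188 = 182.3 psf.
P_a = ½ × 182.3 × (H − z_c) = 0.5×182.3×4.784 = 436.0 lb/ft.

436 lb/ft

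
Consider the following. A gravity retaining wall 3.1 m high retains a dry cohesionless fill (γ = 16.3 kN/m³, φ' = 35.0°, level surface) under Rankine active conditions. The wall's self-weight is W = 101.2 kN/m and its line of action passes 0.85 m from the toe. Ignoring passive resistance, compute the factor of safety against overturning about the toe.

3.92

K_a = tan²(45° − 35.0°/2) = 0.2710.
P_a = ½K_aγH² = 0.5×0.2710×16.3×3.1² = 21.22 kN/m, acting at H/3 = 1.033 m above the base.
Overturning moment M_o = P_a × H/3 = 21.22 × 1.033 = 21.93.
Resisting moment M_r = W × 0.85 = 101.2 × 0.85 = 86.02.
FS_overturning = M_r/M_o = 86.02/21.93 = 3.922.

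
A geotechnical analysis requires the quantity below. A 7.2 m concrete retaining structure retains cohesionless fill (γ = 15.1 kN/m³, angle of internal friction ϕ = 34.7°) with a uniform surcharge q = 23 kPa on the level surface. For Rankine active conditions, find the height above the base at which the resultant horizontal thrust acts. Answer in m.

2.76 m

K_a = 0.2745.
Triangular part P₁ = ½K_aγH² = 107.4 at H/3 = 2.400 m; rectangular part P₂ = K_a q H = 45.45 at H/2 = 3.600 m.
ȳ = (P₁·2.400 + P₂·3.600)/(P₁+P₂) = 2.757 m.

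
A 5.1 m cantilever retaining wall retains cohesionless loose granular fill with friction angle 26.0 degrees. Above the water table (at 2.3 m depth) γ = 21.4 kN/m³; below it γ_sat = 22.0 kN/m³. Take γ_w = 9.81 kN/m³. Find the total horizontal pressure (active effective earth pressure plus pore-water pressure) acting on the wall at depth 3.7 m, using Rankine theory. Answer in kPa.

39.6 kPa

K_a = (1 − sin φ)/(1 + sin φ) = 0.3905.
γ' = 22.0 − 9.81 = 12.19 kN/m³.
Effective vertical stress at 3.7 m: σ'_v = 21.4×2.3 + 12.19×1.40 = 66.29 kPa.
σ'_h = K_a σ'_v = 0.3905 × 66.29 = 25.88 kPa; u = γ_w × 1.40 = 13.73 kPa.
Total σ_h = 25.88 + 13.73 = 39.62 kPa.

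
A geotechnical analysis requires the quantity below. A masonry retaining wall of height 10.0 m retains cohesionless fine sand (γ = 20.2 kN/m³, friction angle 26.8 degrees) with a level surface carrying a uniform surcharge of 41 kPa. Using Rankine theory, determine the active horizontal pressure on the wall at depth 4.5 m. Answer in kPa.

K_a = (1 − sin φ)/(1 + sin φ) = 0.3785.
σ_v = γz + q = 20.2 × 4.5 + 41 = 131.9 kPa.
σ_h = K_a σ_v = 0.3785 × 131.9 = 49.92 kPa.

49.9 kPa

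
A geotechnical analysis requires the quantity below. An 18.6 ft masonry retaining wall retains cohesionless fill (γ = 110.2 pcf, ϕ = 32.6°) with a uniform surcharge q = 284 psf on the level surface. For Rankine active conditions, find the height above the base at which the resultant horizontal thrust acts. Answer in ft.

K_a = 0.2997.
Triangular part P₁ = ½K_aγH² = 5714 at H/3 = 6.200 ft; rectangular part P₂ = K_a q H = 1583 at H/2 = 9.300 ft.
ȳ = (P₁·6.200 + P₂·9.300)/(P₁+P₂) = 6.873 ft.

6.87 ft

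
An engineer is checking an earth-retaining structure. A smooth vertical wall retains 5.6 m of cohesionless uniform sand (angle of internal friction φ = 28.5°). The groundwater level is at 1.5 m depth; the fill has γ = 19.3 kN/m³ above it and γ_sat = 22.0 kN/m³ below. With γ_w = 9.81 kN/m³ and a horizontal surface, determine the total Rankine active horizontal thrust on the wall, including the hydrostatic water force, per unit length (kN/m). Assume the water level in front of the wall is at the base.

168 kN/m

K_a = tan²(45° − φ/2) = 0.3540.
γ' = 22.0 − 9.81 = 12.19 kN/m³. Depth below WT = 4.1 m.
σ'_h at WT = K_a γ d_w = 10.25 kPa; at base = 10.25 + K_a γ' × 4.1 = 27.94 kPa.
P₁ (0–1.5 m) = ½×10.25×1.5 = 7.685. P₂ (1.5–5.6 m) = ½(10.25+27.94)×4.1 = 78.28.
P_w = ½ γ_w h₂² = 0.5×9.81×4.1² = 82.45. Total = 7.685+78.28+82.45 = 168.4 kN/m.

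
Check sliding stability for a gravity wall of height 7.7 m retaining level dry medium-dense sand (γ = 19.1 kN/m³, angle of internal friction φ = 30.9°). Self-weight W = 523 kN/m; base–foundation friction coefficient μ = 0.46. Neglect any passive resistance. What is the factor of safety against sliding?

K_a = tan²(45° − 30.9°/2) = 0.3214.
P_a = ½K_aγH² = 0.5×0.3214×19.1×7.7² = 182.0 kN/m, acting at H/3 = 2.567 m above the base.
FS_sliding = μW / P_a = 0.46×523 / 182.0 = 1.322.

1.32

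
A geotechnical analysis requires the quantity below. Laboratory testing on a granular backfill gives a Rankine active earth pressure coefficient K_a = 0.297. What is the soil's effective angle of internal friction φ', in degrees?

K_a = tan²(45° − φ/2) ⇒ 45° − φ/2 = arctan(√0.297) = 28.59°.
φ = 2(45° − 28.59°) = 32.82°.

32.8°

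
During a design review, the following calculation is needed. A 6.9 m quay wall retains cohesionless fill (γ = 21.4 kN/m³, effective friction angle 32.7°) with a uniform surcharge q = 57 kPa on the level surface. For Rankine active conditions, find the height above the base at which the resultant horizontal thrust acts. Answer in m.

K_a = 0.2985.
Triangular part P₁ = ½K_aγH² = 152.1 at H/3 = 2.300 m; rectangular part P₂ = K_a q H = 117.4 at H/2 = 3.450 m.
ȳ = (P₁·2.300 + P₂·3.450)/(P₁+P₂) = 2.801 m.

2.80 m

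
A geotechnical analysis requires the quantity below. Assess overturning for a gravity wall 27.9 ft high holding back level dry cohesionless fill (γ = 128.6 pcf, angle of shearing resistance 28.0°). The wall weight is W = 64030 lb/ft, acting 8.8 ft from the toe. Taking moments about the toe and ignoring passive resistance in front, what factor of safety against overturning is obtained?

3.35

K_a = tan²(45° − 28.0°/2) = 0.3610.
P_a = ½K_aγH² = 0.5×0.3610×128.6×27.9² = 18070 lb/ft, acting at H/3 = 9.300 ft above the base.
Overturning moment M_o = P_a × H/3 = 18070 × 9.300 = 168100.
Resisting moment M_r = W × 8.8 = 64030 × 8.8 = 563500.
FS_overturning = M_r/M_o = 563500/168100 = 3.353.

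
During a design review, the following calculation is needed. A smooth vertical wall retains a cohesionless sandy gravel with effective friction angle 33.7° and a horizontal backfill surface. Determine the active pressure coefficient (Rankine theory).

0.286

K_a = tan²(45° − φ/2) = tan²(28.15°) = 0.2863.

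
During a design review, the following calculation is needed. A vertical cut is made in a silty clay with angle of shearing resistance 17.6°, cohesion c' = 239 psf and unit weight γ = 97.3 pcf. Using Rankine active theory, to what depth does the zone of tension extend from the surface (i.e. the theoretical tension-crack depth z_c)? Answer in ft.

6.71 ft

K_a = tan²(45° − 17.6°/2) = 0.5357; √K_a = 0.7319.
The active pressure is zero where K_a γ z = 2c√K_a, so z_c = 2c/(γ√K_a) = 2×239/(97.3×0.7319) = 6.712 ft.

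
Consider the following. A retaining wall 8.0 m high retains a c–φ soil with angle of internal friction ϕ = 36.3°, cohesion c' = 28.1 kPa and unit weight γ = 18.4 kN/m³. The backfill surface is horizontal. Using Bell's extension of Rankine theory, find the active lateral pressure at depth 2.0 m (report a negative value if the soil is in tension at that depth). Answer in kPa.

-19.0 kPa

K_a = (1 − sin φ)/(1 + sin φ) = 0.2563.
σ_a = K_a γ z − 2c√K_a = 0.2563×18.4×2.0 − 2×28.1×0.5062 = -19.02 kPa.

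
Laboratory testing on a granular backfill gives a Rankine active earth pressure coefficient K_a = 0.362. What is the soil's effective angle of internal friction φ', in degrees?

K_a = tan²(45° − φ/2) ⇒ 45° − φ/2 = arctan(√0.362) = 31.03°.
φ = 2(45° − 31.03°) = 27.93°.

27.9°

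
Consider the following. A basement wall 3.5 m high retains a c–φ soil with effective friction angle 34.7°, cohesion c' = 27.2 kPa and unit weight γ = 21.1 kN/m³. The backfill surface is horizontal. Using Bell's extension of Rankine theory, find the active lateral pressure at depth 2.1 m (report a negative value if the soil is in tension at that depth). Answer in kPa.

K_a = (1 − sin φ)/(1 + sin φ) = 0.2745.
σ_a = K_a γ z − 2c√K_a = 0.2745×21.1×2.1 − 2×27.2×0.5239 = -16.34 kPa.

-16.3 kPa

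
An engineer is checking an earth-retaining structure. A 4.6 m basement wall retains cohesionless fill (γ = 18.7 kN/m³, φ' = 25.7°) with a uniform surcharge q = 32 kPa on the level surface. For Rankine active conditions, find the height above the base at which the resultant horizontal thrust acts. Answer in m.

K_a = 0.3950.
Triangular part P₁ = ½K_aγH² = 78.16 at H/3 = 1.533 m; rectangular part P₂ = K_a q H = 58.15 at H/2 = 2.300 m.
ȳ = (P₁·1.533 + P₂·2.300)/(P₁+P₂) = 1.860 m.

1.86 m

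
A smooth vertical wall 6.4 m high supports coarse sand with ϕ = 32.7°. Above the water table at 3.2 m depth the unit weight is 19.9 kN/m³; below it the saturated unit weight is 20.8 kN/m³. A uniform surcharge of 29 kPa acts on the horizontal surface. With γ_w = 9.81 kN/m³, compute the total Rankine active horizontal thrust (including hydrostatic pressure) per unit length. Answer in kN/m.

K_a = tan²(45° − φ/2) = 0.2985.
γ' = 20.8 − 9.81 = 10.99 kN/m³. h₂ = H − d_w = 3.2 m.
σ'_h: at surface K_a·q = 8.656; at WT K_a(q+γd_w) = 27.66; at base K_a(q+γd_w+γ'h₂) = 38.16 kPa.
P₁ = ½(8.656+27.66)×3.2 = 58.11; P₂ = ½(27.66+38.16)×3.2 = 105.3; P_w = ½γ_w h₂² = 50.23.
Total = 58.11+105.3+50.23 = 213.7 kN/m.

214 kN/m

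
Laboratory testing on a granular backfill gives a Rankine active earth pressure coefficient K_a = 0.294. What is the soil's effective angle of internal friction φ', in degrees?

K_a = tan²(45° − φ/2) ⇒ 45° − φ/2 = arctan(√0.294) = 28.47°.
φ = 2(45° − 28.47°) = 33.07°.

33.1°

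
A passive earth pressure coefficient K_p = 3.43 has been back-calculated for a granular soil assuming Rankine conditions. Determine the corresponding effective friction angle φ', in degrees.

33.3°

K_p = (1+sin φ)/(1−sin φ) ⇒ sin φ = (K_p − 1)/(K_p + 1) = 0.5485.
φ = arcsin(0.5485) = 33.27°.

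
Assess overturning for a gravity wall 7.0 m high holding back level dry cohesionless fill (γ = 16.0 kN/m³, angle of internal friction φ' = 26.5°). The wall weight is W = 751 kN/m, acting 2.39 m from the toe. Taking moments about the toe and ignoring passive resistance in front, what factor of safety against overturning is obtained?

5.12

K_a = tan²(45° − 26.5°/2) = 0.3829.
P_a = ½K_aγH² = 0.5×0.3829×16.0×7.0² = 150.1 kN/m, acting at H/3 = 2.333 m above the base.
Overturning moment M_o = P_a × H/3 = 150.1 × 2.333 = 350.3.
Resisting moment M_r = W × 2.39 = 751 × 2.39 = 1795.
FS_overturning = M_r/M_o = 1795/350.3 = 5.124.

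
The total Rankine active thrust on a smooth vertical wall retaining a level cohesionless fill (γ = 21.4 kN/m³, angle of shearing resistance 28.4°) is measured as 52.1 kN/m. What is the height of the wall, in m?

3.70 m

K_a = 0.3554. P_a = ½ K_a γ H² ⇒ H = √(2P_a/(K_a γ)).
H = √(2×52.1/(0.3554×21.4)) = 3.702 m.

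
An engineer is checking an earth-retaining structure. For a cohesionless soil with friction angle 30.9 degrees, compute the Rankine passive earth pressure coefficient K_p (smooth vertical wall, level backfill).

3.11

K_p = (1 + sin φ)/(1 − sin φ) = tan²(45° + 30.9°/2) = 3.111.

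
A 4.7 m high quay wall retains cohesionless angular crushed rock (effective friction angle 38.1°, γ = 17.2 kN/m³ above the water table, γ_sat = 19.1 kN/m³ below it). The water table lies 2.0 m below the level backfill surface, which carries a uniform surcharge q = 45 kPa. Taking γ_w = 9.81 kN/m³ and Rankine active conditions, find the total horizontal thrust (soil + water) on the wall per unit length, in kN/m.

K_a = tan²(45° − φ/2) = 0.2368.
γ' = 19.1 − 9.81 = 9.290 kN/m³. h₂ = H − d_w = 2.7 m.
σ'_h: at surface K_a·q = 10.66; at WT K_a(q+γd_w) = 18.80; at base K_a(q+γd_w+γ'h₂) = 24.74 kPa.
P₁ = ½(10.66+18.80)×2.0 = 29.46; P₂ = ½(18.80+24.74)×2.7 = 58.79; P_w = ½γ_w h₂² = 35.76.
Total = 29.46+58.79+35.76 = 124.0 kN/m.

124 kN/m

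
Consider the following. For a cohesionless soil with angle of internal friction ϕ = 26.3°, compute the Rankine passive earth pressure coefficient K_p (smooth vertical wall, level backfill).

2.59

K_p = (1 + sin φ)/(1 − sin φ) = tan²(45° + 26.3°/2) = 2.591.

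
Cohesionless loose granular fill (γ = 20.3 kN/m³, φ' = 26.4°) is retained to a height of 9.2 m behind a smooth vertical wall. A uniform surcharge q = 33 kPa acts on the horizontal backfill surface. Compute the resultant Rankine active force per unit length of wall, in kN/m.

447 kN/m

K_a = tan²(45° − φ/2) = 0.3844.
Soil triangle: ½ K_a γ H² = 0.5×0.3844×20.3×9.2² = 330.3 kN/m.
Surcharge rectangle: K_a q H = 0.3844×33×9.2 = 116.7 kN/m.
Total = 330.3 + 116.7 = 447.0 kN/m.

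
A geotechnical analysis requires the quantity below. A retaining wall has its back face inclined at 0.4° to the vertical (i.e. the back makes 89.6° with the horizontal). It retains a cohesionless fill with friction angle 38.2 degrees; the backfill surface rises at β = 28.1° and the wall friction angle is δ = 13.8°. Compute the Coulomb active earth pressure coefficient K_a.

K_a = sin²(α+φ) / [sin²α · sin(α−δ) · (1 + √{sin(φ+δ)sin(φ−β) / (sin(α−δ)sin(α+β))})²].
With α = 89.6°, φ = 38.2°, δ = 13.8°, β = 28.1°: K_a = 0.3280.

0.328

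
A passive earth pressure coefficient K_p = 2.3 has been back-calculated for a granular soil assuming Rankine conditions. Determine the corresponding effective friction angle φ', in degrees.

23.2°

K_p = (1+sin φ)/(1−sin φ) ⇒ sin φ = (K_p − 1)/(K_p + 1) = 0.3939.
φ = arcsin(0.3939) = 23.20°.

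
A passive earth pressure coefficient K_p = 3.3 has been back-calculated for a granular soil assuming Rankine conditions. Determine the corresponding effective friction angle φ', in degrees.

32.3°

K_p = (1+sin φ)/(1−sin φ) ⇒ sin φ = (K_p − 1)/(K_p + 1) = 0.5349.
φ = arcsin(0.5349) = 32.34°.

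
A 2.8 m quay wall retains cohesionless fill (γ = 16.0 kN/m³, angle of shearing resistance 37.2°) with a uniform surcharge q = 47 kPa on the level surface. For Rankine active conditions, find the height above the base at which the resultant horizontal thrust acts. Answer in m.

K_a = 0.2464.
Triangular part P₁ = ½K_aγH² = 15.46 at H/3 = 0.9333 m; rectangular part P₂ = K_a q H = 32.43 at H/2 = 1.400 m.
ȳ = (P₁·0.9333 + P₂·1.400)/(P₁+P₂) = 1.249 m.

1.25 m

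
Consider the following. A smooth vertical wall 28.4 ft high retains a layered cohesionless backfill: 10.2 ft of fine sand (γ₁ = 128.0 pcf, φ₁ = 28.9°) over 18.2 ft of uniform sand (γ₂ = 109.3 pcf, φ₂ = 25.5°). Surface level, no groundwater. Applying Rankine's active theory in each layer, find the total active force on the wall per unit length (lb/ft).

K_a1 = tan²(45°−28.9°/2) = 0.3484; K_a2 = tan²(45°−25.5°/2) = 0.3981.
Layer 1: σ at base = K_a1 γ₁ h₁ = 454.8 psf; P₁ = ½×454.8×10.2 = 2320.
Layer 2: σ_v at top = γ₁h₁ = 1306; σ_h top = K_a2×1306 = 519.8; σ_h base = K_a2×(1306+109.3×18.2) = 1312.
P₂ = ½(519.8+1312)×18.2 = 16670. Total P_a = 2320+16670 = 18990 lb/ft.

19000 lb/ft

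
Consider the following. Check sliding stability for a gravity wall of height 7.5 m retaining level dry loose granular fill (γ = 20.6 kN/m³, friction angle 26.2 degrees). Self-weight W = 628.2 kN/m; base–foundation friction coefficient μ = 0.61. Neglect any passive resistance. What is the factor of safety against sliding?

1.71

K_a = tan²(45° − 26.2°/2) = 0.3874.
P_a = ½K_aγH² = 0.5×0.3874×20.6×7.5² = 224.5 kN/m, acting at H/3 = 2.500 m above the base.
FS_sliding = μW / P_a = 0.61×628.2 / 224.5 = 1.707.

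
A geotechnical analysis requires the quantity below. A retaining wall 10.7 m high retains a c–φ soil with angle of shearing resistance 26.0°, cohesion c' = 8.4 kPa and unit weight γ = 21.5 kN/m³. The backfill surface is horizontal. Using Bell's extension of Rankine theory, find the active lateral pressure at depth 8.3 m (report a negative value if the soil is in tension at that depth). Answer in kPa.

K_a = (1 − sin φ)/(1 + sin φ) = 0.3905.
σ_a = K_a γ z − 2c√K_a = 0.3905×21.5×8.3 − 2×8.4×0.6249 = 59.18 kPa.

59.2 kPa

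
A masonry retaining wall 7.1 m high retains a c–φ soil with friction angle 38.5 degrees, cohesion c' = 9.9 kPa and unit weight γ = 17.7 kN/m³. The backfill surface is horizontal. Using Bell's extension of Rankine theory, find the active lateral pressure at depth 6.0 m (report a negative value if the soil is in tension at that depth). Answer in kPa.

K_a = (1 − sin φ)/(1 + sin φ) = 0.2327.
σ_a = K_a γ z − 2c√K_a = 0.2327×17.7×6.0 − 2×9.9×0.4823 = 15.16 kPa.

15.2 kPa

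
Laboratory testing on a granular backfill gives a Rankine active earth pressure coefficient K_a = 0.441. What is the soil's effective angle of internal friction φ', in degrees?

K_a = tan²(45° − φ/2) ⇒ 45° − φ/2 = arctan(√0.441) = 33.59°.
φ = 2(45° − 33.59°) = 22.83°.

22.8°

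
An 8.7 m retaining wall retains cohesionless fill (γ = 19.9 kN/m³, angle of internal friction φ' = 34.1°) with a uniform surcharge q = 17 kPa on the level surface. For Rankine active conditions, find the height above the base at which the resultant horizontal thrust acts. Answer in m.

3.14 m

K_a = 0.2815.
Triangular part P₁ = ½K_aγH² = 212.0 at H/3 = 2.900 m; rectangular part P₂ = K_a q H = 41.64 at H/2 = 4.350 m.
ȳ = (P₁·2.900 + P₂·4.350)/(P₁+P₂) = 3.138 m.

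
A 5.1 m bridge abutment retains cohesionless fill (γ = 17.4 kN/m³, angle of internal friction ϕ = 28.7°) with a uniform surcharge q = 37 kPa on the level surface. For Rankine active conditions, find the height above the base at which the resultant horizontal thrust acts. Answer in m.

K_a = 0.3511.
Triangular part P₁ = ½K_aγH² = 79.46 at H/3 = 1.700 m; rectangular part P₂ = K_a q H = 66.26 at H/2 = 2.550 m.
ȳ = (P₁·1.700 + P₂·2.550)/(P₁+P₂) = 2.087 m.

2.09 m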